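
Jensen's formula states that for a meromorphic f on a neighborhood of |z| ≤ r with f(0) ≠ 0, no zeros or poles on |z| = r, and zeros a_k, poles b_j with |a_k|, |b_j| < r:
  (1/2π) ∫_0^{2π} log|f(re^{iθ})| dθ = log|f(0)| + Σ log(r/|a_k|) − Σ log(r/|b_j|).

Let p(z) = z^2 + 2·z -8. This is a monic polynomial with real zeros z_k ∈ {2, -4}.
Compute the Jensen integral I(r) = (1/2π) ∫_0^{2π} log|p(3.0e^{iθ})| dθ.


Zeros: -4, 2; r = 3.0.
Inside |z| < r: 2. Outside (|z| ≥ r): -4.
p(0) = -8, so log|p(0)| = log(8) = 2.0794.
Apply Jensen: I(r) = log|p(0)| + Σ_k log(r/|z_k|), summed over zeros inside |z| < r.
  log(r/|z_k|) for z_k = 2: log(3.0/2) = 0.4055
  Outside zeros (-4) contribute nothing to the Jensen sum.
Sum over inside zeros: 0.4055.
I(r) = log|p(0)| + (inside sum) = 2.0794 + 0.4055 = 2.4849.
Note: since some zeros are outside |z| ≤ r, the simplified n·log(r) form does NOT apply — only the inside zeros contribute.

I(r) ≈ 2.4849.


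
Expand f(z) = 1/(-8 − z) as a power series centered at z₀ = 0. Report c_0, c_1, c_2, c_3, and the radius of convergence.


Let w = z − z₀, so z = z₀ + w.
Then -8 − z = -8 − (z₀ + w) = (-8 − z₀) − w = -8 − w.
f(z) = 1/(-8 − w) = (1/(-8)) · 1/(1 − w/(-8)) = Σ_{n≥0} w^n / (-8)^(n+1).
So c_n = 1/(-8)^(n+1):
  c_0 = 1/(-8)^1 = -1/8.
  c_1 = 1/(-8)^2 = 1/64.
  c_2 = 1/(-8)^3 = -1/512.
  c_3 = 1/(-8)^4 = 1/4096.
The series is valid for |w/d| < 1, i.e. |z − z₀| < |d|.
Radius of convergence: R = |-8 − z₀| = |-8| = 8 (distance from z₀ to the singularity z = -8).

c_0 = -1/8, c_1 = 1/64, c_2 = -1/512, c_3 = 1/4096; R = 8.


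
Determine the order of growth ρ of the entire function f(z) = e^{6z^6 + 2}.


|e^{6z^6 + 2}| = e^{Re(6·z^6) + 2} ≤ e^{6|z|^6 + 2} = e^{6r^6 + 2} on |z| = r, so ρ ≤ 6. Choosing z on |z|=r so that 6·z^6 is real positive (always possible by picking arg z appropriately) gives |f(z)| = e^{6r^6 + 2}, matching the bound. The additive constant 2 does not affect log log M(r) ~ 6·log r. Hence ρ = 6.
Therefore ρ = 6.

Order ρ = 6.


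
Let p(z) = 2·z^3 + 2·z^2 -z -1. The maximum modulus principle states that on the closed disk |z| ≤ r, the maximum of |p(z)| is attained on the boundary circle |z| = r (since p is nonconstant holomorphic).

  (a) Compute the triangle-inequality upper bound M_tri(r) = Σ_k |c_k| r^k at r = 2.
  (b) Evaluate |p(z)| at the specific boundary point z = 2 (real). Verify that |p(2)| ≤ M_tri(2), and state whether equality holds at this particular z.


Coefficients: c_0 = -1, c_1 = -1, c_2 = 2, c_3 = 2. Radius r = 2.
Part (a). Triangle bound: M_tri(r) = Σ_k |c_k| r^k
  = |-1|·2^0 + |-1|·2^1 + |2|·2^2 + |2|·2^3
  = 1 + 2 + 8 + 16 = 27.
This bounds M(r) := max_{|z|=r} |p(z)| from above; equality holds iff all terms c_k z^k can be made to align in phase at a single z on |z|=r.
Part (b). At z = 2 (real, on the circle |z| = r):
  p(2) = (-1)·2^0 + (-1)·2^1 + (2)·2^2 + (2)·2^3 = 21.
  |p(2)| = 21.
Check: |p(2)| = 21 ≤ 27 = M_tri(2). ✓ Equality does not hold at z = 2 (the coefficients have mixed signs, so the terms do not all align in phase there).

M_tri(2) = 27; |p(2)| = 21; equality at z=2: no.


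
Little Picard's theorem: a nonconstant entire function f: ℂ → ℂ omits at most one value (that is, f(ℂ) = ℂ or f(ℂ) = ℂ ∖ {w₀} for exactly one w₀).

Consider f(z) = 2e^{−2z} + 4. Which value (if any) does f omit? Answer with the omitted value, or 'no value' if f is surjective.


Little Picard bounds the complement of f(ℂ) to at most one point.
e^{−2z} is never zero on ℂ, so 2·e^{−2z} takes every value in ℂ ∖ {0}. Adding 4 shifts the range to ℂ ∖ {4}. Thus f omits exactly the value 4.

Omitted value: 4.


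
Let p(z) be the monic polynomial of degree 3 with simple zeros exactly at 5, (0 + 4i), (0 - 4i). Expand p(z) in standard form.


The polynomial is p(z) = ∏_{α ∈ S} (z − α), where S = {5, (0 + 4i), (0 - 4i)}.
Expanding the product yields: p(z) = z^3 -5·z^2 + 16·z -80.
Note conjugate pairs combine to real quadratics: (z − (0+4i))(z − (0−4i)) = z² + 16.
The resulting polynomial has degree 3 and real coefficients as required.

p(z) = z^3 -5·z^2 + 16·z -80.


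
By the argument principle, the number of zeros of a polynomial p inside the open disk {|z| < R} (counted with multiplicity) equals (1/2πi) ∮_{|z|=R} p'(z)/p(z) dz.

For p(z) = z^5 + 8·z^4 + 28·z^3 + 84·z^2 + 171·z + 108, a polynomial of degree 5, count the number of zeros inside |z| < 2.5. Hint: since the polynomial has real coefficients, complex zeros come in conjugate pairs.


The zeros of p are: -1, -3, -4, (0 + 3i), (0 - 3i).
Their magnitudes are: 1, 3, 4, 3, 3.
Zeros with |z| < R = 2.5: -1.
Count = 1.
By the argument principle, (1/2πi) ∮_{|z|=R} p'(z)/p(z) dz equals exactly this count.

Number of zeros inside |z| < 2.5: 1.


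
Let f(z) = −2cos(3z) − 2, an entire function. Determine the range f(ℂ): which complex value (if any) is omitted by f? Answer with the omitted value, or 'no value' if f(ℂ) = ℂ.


Little Picard bounds the complement of f(ℂ) to at most one point.
cos is entire and surjective onto ℂ: for every w ∈ ℂ, cos(ζ) = w has a solution ζ ∈ ℂ (e.g., via the complex inverse arccos). With ζ = 3z this gives z = ζ/(3). Then -2·cos(3z) takes every value in -2·ℂ = ℂ, and adding -2 is a bijection of ℂ. So f is surjective and omits no value. (Note: only on the real line is cos bounded by [−1, 1].)

Omitted value: no value.


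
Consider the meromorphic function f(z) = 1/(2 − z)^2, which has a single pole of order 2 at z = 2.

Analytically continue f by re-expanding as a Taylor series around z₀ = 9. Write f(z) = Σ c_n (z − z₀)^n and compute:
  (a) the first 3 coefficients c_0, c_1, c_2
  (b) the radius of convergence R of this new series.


Let w = z − z₀, so z = z₀ + w.
Then 2 − z = 2 − (z₀ + w) = (2 − z₀) − w = -7 − w.
f(z) = 1/(-7 − w)^2 = (1/(-7)^2) · (1 − w/(-7))^{−2}.
By the binomial series (1−u)^{−2} = Σ_{n≥0} C(n+1, 1) u^n for |u|<1, with u = w/(-7):
  c_n = C(n+1, 1) / (-7)^(n+2).
  c_0 = 1/(-7)^2 = 1/49.
  c_1 = 2/(-7)^3 = -2/343.
  c_2 = 3/(-7)^4 = 3/2401.
The series is valid for |w/d| < 1, i.e. |z − z₀| < |d|.
Radius of convergence: R = |2 − z₀| = |-7| = 7 (distance from z₀ to the singularity z = 2).

c_0 = 1/49, c_1 = -2/343, c_2 = 3/2401; R = 7.


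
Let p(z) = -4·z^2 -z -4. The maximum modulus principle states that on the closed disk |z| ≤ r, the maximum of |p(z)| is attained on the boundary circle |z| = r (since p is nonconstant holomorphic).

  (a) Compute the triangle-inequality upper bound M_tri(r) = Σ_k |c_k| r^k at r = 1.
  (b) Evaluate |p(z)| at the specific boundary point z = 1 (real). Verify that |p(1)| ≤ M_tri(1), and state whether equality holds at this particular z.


Coefficients: c_0 = -4, c_1 = -1, c_2 = -4. Radius r = 1.
Part (a). Triangle bound: M_tri(r) = Σ_k |c_k| r^k
  = |-4|·1^0 + |-1|·1^1 + |-4|·1^2
  = 4 + 1 + 4 = 9.
This bounds M(r) := max_{|z|=r} |p(z)| from above; equality holds iff all terms c_k z^k can be made to align in phase at a single z on |z|=r.
Part (b). At z = 1 (real, on the circle |z| = r):
  p(1) = (-4)·1^0 + (-1)·1^1 + (-4)·1^2 = -9.
  |p(1)| = 9.
Since all nonzero coefficients share the same sign, |p(1)| = 9 = M_tri(1); the triangle bound is attained at z = 1, so in fact M(r) = 9.

M_tri(1) = 9; |p(1)| = 9; equality at z=1: yes.


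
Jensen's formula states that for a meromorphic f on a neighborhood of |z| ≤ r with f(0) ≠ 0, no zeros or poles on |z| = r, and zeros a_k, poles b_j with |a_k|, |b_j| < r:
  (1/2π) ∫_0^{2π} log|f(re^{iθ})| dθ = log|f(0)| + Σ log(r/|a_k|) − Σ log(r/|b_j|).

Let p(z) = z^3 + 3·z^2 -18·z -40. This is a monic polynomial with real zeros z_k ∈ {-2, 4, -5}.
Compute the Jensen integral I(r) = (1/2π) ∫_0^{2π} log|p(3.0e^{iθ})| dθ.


Zeros: -5, -2, 4; r = 3.0.
Inside |z| < r: -2. Outside (|z| ≥ r): -5, 4.
p(0) = -40, so log|p(0)| = log(40) = 3.6889.
Apply Jensen: I(r) = log|p(0)| + Σ_k log(r/|z_k|), summed over zeros inside |z| < r.
  log(r/|z_k|) for z_k = -2: log(3.0/2) = 0.4055
  Outside zeros (-5, 4) contribute nothing to the Jensen sum.
Sum over inside zeros: 0.4055.
I(r) = log|p(0)| + (inside sum) = 3.6889 + 0.4055 = 4.0943.
Note: since some zeros are outside |z| ≤ r, the simplified n·log(r) form does NOT apply — only the inside zeros contribute.

I(r) ≈ 4.0943.


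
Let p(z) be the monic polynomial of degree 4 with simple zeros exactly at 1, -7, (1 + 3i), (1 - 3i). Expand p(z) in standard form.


The polynomial is p(z) = ∏_{α ∈ S} (z − α), where S = {1, -7, (1 + 3i), (1 - 3i)}.
Expanding the product yields: p(z) = z^4 + 4·z^3 -9·z^2 + 74·z -70.
Note conjugate pairs combine to real quadratics: (z − (1+3i))(z − (1−3i)) = z² − 2z + 10.
The resulting polynomial has degree 4 and real coefficients as required.

p(z) = z^4 + 4·z^3 -9·z^2 + 74·z -70.


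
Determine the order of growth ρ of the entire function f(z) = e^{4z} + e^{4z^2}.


Each summand is entire of order 1 and 2 respectively (as in the single-exponential case). The order of a sum is at most the max of the orders, so ρ ≤ 2. For the lower bound: on |z|=r choose arg z so that 4z^2 is real positive; then |e^{4z^2}| = e^{4r^2} while |e^{4z}| ≤ e^{4r^1} = o(e^{4r^2}). So |f| ≥ e^{4r^2}(1 − o(1)) and ρ ≥ 2. Hence ρ = max(1, 2) = 2.
Therefore ρ = 2.

Order ρ = 2.


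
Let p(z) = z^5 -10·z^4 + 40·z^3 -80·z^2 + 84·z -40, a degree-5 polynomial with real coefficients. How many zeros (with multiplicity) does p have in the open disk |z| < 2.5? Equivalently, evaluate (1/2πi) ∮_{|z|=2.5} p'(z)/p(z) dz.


The zeros of p are: (1 + 1i), (1 - 1i), 2, (3 + 1i), (3 - 1i).
Their magnitudes are: 1.414, 1.414, 2, 3.162, 3.162.
Zeros with |z| < R = 2.5: (1 + 1i), (1 - 1i), 2.
Count = 3.
By the argument principle, (1/2πi) ∮_{|z|=R} p'(z)/p(z) dz equals exactly this count.

Number of zeros inside |z| < 2.5: 3.


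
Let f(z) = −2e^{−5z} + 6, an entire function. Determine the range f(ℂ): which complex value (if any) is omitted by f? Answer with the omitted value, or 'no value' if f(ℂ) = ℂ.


Little Picard bounds the complement of f(ℂ) to at most one point.
e^{−5z} is never zero on ℂ, so -2·e^{−5z} takes every value in ℂ ∖ {0}. Adding 6 shifts the range to ℂ ∖ {6}. Thus f omits exactly the value 6.

Omitted value: 6.


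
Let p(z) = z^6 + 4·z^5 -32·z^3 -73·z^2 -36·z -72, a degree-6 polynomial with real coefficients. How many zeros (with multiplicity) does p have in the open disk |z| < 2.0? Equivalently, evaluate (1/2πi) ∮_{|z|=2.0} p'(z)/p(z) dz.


The zeros of p are: (0 + 1i), (0 - 1i), (-2 + 2i), (-2 - 2i), -3, 3.
Their magnitudes are: 1, 1, 2.828, 2.828, 3, 3.
Zeros with |z| < R = 2.0: (0 + 1i), (0 - 1i).
Count = 2.
By the argument principle, (1/2πi) ∮_{|z|=R} p'(z)/p(z) dz equals exactly this count.

Number of zeros inside |z| < 2.0: 2.


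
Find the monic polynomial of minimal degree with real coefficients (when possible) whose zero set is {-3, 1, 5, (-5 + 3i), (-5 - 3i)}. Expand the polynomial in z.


The polynomial is p(z) = ∏_{α ∈ S} (z − α), where S = {-3, 1, 5, (-5 + 3i), (-5 - 3i)}.
Expanding the product yields: p(z) = z^5 + 7·z^4 -9·z^3 -217·z^2 -292·z + 510.
Note conjugate pairs combine to real quadratics: (z − (-5+3i))(z − (-5−3i)) = z² + 10z + 34.
The resulting polynomial has degree 5 and real coefficients as required.

p(z) = z^5 + 7·z^4 -9·z^3 -217·z^2 -292·z + 510.


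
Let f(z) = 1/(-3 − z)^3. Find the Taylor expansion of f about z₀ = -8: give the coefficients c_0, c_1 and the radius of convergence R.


Let w = z − z₀, so z = z₀ + w.
Then -3 − z = -3 − (z₀ + w) = (-3 − z₀) − w = 5 − w.
f(z) = 1/(5 − w)^3 = (1/(5)^3) · (1 − w/(5))^{−3}.
By the binomial series (1−u)^{−3} = Σ_{n≥0} C(n+2, 2) u^n for |u|<1, with u = w/(5):
  c_n = C(n+2, 2) / (5)^(n+3).
  c_0 = 1/(5)^3 = 1/125.
  c_1 = 3/(5)^4 = 3/625.
The series is valid for |w/d| < 1, i.e. |z − z₀| < |d|.
Radius of convergence: R = |-3 − z₀| = |5| = 5 (distance from z₀ to the singularity z = -3).

c_0 = 1/125, c_1 = 3/625; R = 5.


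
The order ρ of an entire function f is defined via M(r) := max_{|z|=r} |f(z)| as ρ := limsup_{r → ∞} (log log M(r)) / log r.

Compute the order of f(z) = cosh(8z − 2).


cosh(w) is a linear combination of e^{iw} and e^{−iw} (or e^w, e^{−w} in the hyperbolic case), so |cosh(w)| ≤ e^{|w|}. With w = 8z − 2, |w| ≤ 8|z| + 2 = 8r + 2 on |z| = r, giving M(r) ≤ e^{8r + 2}, so ρ ≤ 1. On a suitable ray (z = it for sin/cos; z = t for sinh/cosh, t real → ∞), |cosh(8z − 2)| grows like e^{8|t|}/2, so ρ ≥ 1. Hence ρ = 1.
Therefore ρ = 1.

Order ρ = 1.


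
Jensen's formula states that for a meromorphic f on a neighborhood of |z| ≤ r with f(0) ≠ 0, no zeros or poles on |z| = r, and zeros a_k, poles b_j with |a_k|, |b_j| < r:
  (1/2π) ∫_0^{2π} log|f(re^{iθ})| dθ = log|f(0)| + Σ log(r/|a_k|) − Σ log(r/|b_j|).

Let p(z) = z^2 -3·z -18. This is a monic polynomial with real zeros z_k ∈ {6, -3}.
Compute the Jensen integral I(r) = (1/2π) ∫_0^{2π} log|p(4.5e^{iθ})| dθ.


Zeros: -3, 6; r = 4.5.
Inside |z| < r: -3. Outside (|z| ≥ r): 6.
p(0) = -18, so log|p(0)| = log(18) = 2.8904.
Apply Jensen: I(r) = log|p(0)| + Σ_k log(r/|z_k|), summed over zeros inside |z| < r.
  log(r/|z_k|) for z_k = -3: log(4.5/3) = 0.4055
  Outside zeros (6) contribute nothing to the Jensen sum.
Sum over inside zeros: 0.4055.
I(r) = log|p(0)| + (inside sum) = 2.8904 + 0.4055 = 3.2958.
Note: since some zeros are outside |z| ≤ r, the simplified n·log(r) form does NOT apply — only the inside zeros contribute.

I(r) ≈ 3.2958.


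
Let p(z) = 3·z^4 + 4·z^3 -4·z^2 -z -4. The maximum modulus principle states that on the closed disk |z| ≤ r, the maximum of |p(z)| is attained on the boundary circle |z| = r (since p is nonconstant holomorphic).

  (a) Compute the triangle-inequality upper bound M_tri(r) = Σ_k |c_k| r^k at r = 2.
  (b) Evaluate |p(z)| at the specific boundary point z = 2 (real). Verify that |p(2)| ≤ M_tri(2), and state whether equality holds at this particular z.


Coefficients: c_0 = -4, c_1 = -1, c_2 = -4, c_3 = 4, c_4 = 3. Radius r = 2.
Part (a). Triangle bound: M_tri(r) = Σ_k |c_k| r^k
  = |-4|·2^0 + |-1|·2^1 + |-4|·2^2 + |4|·2^3 + |3|·2^4
  = 4 + 2 + 16 + 32 + 48 = 102.
This bounds M(r) := max_{|z|=r} |p(z)| from above; equality holds iff all terms c_k z^k can be made to align in phase at a single z on |z|=r.
Part (b). At z = 2 (real, on the circle |z| = r):
  p(2) = (-4)·2^0 + (-1)·2^1 + (-4)·2^2 + (4)·2^3 + (3)·2^4 = 58.
  |p(2)| = 58.
Check: |p(2)| = 58 ≤ 102 = M_tri(2). ✓ Equality does not hold at z = 2 (the coefficients have mixed signs, so the terms do not all align in phase there).

M_tri(2) = 102; |p(2)| = 58; equality at z=2: no.


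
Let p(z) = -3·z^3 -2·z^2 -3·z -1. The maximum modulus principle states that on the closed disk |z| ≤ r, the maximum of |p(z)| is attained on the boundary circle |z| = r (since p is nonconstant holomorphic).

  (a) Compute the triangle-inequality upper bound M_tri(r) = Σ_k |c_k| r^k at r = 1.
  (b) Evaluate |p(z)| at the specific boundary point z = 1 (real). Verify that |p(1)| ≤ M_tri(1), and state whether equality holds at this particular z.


Coefficients: c_0 = -1, c_1 = -3, c_2 = -2, c_3 = -3. Radius r = 1.
Part (a). Triangle bound: M_tri(r) = Σ_k |c_k| r^k
  = |-1|·1^0 + |-3|·1^1 + |-2|·1^2 + |-3|·1^3
  = 1 + 3 + 2 + 3 = 9.
This bounds M(r) := max_{|z|=r} |p(z)| from above; equality holds iff all terms c_k z^k can be made to align in phase at a single z on |z|=r.
Part (b). At z = 1 (real, on the circle |z| = r):
  p(1) = (-1)·1^0 + (-3)·1^1 + (-2)·1^2 + (-3)·1^3 = -9.
  |p(1)| = 9.
Since all nonzero coefficients share the same sign, |p(1)| = 9 = M_tri(1); the triangle bound is attained at z = 1, so in fact M(r) = 9.

M_tri(1) = 9; |p(1)| = 9; equality at z=1: yes.


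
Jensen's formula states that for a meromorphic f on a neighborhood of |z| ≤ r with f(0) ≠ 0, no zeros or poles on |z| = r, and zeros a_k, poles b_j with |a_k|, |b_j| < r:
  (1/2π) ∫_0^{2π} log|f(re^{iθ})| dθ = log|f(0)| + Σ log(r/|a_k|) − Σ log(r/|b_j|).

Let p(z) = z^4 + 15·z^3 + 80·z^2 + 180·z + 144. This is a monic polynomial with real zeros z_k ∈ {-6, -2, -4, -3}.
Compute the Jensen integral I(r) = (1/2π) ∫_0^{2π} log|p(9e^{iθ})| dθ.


Zeros: -6, -4, -3, -2; r = 9.
Inside |z| < r: -6, -4, -3, -2. Outside (|z| ≥ r): ∅.
p(0) = 144, so log|p(0)| = log(144) = 4.9698.
Apply Jensen: I(r) = log|p(0)| + Σ_k log(r/|z_k|), summed over zeros inside |z| < r.
  log(r/|z_k|) for z_k = -6: log(9/6) = 0.4055
  log(r/|z_k|) for z_k = -2: log(9/2) = 1.5041
  log(r/|z_k|) for z_k = -4: log(9/4) = 0.8109
  log(r/|z_k|) for z_k = -3: log(9/3) = 1.0986
Sum over inside zeros: 3.8191.
I(r) = log|p(0)| + (inside sum) = 4.9698 + 3.8191 = 8.7889.
Closed form (all zeros inside, monic): I(r) = n·log(r) = 4·log(9) = 8.7889. ✓

I(r) ≈ 8.7889.


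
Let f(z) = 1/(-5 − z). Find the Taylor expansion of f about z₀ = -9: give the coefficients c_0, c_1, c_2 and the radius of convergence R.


Let w = z − z₀, so z = z₀ + w.
Then -5 − z = -5 − (z₀ + w) = (-5 − z₀) − w = 4 − w.
f(z) = 1/(4 − w) = (1/(4)) · 1/(1 − w/(4)) = Σ_{n≥0} w^n / (4)^(n+1).
So c_n = 1/(4)^(n+1):
  c_0 = 1/(4)^1 = 1/4.
  c_1 = 1/(4)^2 = 1/16.
  c_2 = 1/(4)^3 = 1/64.
The series is valid for |w/d| < 1, i.e. |z − z₀| < |d|.
Radius of convergence: R = |-5 − z₀| = |4| = 4 (distance from z₀ to the singularity z = -5).

c_0 = 1/4, c_1 = 1/16, c_2 = 1/64; R = 4.


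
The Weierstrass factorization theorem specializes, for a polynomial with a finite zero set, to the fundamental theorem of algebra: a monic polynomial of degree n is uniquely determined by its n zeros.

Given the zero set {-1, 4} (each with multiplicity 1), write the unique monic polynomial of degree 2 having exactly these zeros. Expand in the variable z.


The polynomial is p(z) = ∏_{α ∈ S} (z − α), where S = {-1, 4}.
Expanding the product yields: p(z) = z^2 -3·z -4.
The resulting polynomial has degree 2 and real coefficients as required.

p(z) = z^2 -3·z -4.


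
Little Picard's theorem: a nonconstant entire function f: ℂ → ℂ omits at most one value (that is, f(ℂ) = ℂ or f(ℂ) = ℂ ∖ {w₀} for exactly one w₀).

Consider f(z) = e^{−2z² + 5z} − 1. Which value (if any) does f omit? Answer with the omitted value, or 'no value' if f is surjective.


Little Picard bounds the complement of f(ℂ) to at most one point.
The exponent g(z) = −2z² + 5z is a nonconstant polynomial, hence surjective onto ℂ. So e^{g(z)} takes every value in {e^w : w ∈ ℂ} = ℂ ∖ {0}. Adding -1 shifts the range to ℂ ∖ {-1}. f omits exactly -1.

Omitted value: -1.


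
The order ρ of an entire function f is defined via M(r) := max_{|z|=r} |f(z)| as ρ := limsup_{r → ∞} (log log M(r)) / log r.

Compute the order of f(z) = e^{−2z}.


|e^{−2z}| = e^{Re(-2·z) + 0} ≤ e^{2|z|^1 + 0} = e^{2r^1 + 0} on |z| = r, so ρ ≤ 1. Choosing z on |z|=r so that -2·z is real positive (always possible by picking arg z appropriately) gives |f(z)| = e^{2r^1 + 0}, matching the bound. The additive constant 0 does not affect log log M(r) ~ 1·log r. Hence ρ = 1.
Therefore ρ = 1.

Order ρ = 1.


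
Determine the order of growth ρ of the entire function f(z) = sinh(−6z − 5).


sinh(w) is a linear combination of e^{iw} and e^{−iw} (or e^w, e^{−w} in the hyperbolic case), so |sinh(w)| ≤ e^{|w|}. With w = −6z − 5, |w| ≤ 6|z| + 5 = 6r + 5 on |z| = r, giving M(r) ≤ e^{6r + 5}, so ρ ≤ 1. On a suitable ray (z = it for sin/cos; z = t for sinh/cosh, t real → ∞), |sinh(−6z − 5)| grows like e^{6|t|}/2, so ρ ≥ 1. Hence ρ = 1.
Therefore ρ = 1.

Order ρ = 1.


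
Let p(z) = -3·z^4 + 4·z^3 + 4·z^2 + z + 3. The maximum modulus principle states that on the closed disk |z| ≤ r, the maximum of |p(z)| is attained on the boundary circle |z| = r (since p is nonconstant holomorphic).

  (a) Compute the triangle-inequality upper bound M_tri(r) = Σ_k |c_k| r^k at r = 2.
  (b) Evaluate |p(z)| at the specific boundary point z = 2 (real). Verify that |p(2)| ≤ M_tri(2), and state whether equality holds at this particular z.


Coefficients: c_0 = 3, c_1 = 1, c_2 = 4, c_3 = 4, c_4 = -3. Radius r = 2.
Part (a). Triangle bound: M_tri(r) = Σ_k |c_k| r^k
  = |3|·2^0 + |1|·2^1 + |4|·2^2 + |4|·2^3 + |-3|·2^4
  = 3 + 2 + 16 + 32 + 48 = 101.
This bounds M(r) := max_{|z|=r} |p(z)| from above; equality holds iff all terms c_k z^k can be made to align in phase at a single z on |z|=r.
Part (b). At z = 2 (real, on the circle |z| = r):
  p(2) = (3)·2^0 + (1)·2^1 + (4)·2^2 + (4)·2^3 + (-3)·2^4 = 5.
  |p(2)| = 5.
Check: |p(2)| = 5 ≤ 101 = M_tri(2). ✓ Equality does not hold at z = 2 (the coefficients have mixed signs, so the terms do not all align in phase there).

M_tri(2) = 101; |p(2)| = 5; equality at z=2: no.


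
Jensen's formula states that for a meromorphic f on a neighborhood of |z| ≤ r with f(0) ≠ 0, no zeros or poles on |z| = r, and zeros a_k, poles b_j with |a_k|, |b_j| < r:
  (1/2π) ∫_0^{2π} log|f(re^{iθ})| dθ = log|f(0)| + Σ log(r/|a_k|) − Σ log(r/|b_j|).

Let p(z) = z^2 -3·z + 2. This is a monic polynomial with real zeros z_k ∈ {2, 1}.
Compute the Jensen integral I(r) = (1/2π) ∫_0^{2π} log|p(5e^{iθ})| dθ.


Zeros: 1, 2; r = 5.
Inside |z| < r: 1, 2. Outside (|z| ≥ r): ∅.
p(0) = 2, so log|p(0)| = log(2) = 0.6931.
Apply Jensen: I(r) = log|p(0)| + Σ_k log(r/|z_k|), summed over zeros inside |z| < r.
  log(r/|z_k|) for z_k = 2: log(5/2) = 0.9163
  log(r/|z_k|) for z_k = 1: log(5/1) = 1.6094
Sum over inside zeros: 2.5257.
I(r) = log|p(0)| + (inside sum) = 0.6931 + 2.5257 = 3.2189.
Closed form (all zeros inside, monic): I(r) = n·log(r) = 2·log(5) = 3.2189. ✓

I(r) ≈ 3.2189.


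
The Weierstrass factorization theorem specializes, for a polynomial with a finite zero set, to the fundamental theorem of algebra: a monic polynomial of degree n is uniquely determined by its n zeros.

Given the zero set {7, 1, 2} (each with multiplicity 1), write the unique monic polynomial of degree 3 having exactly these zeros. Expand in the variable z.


The polynomial is p(z) = ∏_{α ∈ S} (z − α), where S = {7, 1, 2}.
Expanding the product yields: p(z) = z^3 -10·z^2 + 23·z -14.
The resulting polynomial has degree 3 and real coefficients as required.

p(z) = z^3 -10·z^2 + 23·z -14.


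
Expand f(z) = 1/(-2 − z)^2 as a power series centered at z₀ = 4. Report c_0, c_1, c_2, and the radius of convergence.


Let w = z − z₀, so z = z₀ + w.
Then -2 − z = -2 − (z₀ + w) = (-2 − z₀) − w = -6 − w.
f(z) = 1/(-6 − w)^2 = (1/(-6)^2) · (1 − w/(-6))^{−2}.
By the binomial series (1−u)^{−2} = Σ_{n≥0} C(n+1, 1) u^n for |u|<1, with u = w/(-6):
  c_n = C(n+1, 1) / (-6)^(n+2).
  c_0 = 1/(-6)^2 = 1/36.
  c_1 = 2/(-6)^3 = -1/108.
  c_2 = 3/(-6)^4 = 1/432.
The series is valid for |w/d| < 1, i.e. |z − z₀| < |d|.
Radius of convergence: R = |-2 − z₀| = |-6| = 6 (distance from z₀ to the singularity z = -2).

c_0 = 1/36, c_1 = -1/108, c_2 = 1/432; R = 6.


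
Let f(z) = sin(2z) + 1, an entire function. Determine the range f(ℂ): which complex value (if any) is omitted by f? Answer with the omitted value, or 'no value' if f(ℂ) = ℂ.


Little Picard bounds the complement of f(ℂ) to at most one point.
sin is entire and surjective onto ℂ: for every w ∈ ℂ, sin(ζ) = w has a solution ζ ∈ ℂ (e.g., via the complex inverse arcsin). With ζ = 2z this gives z = ζ/(2). Then 1·sin(2z) takes every value in 1·ℂ = ℂ, and adding 1 is a bijection of ℂ. So f is surjective and omits no value. (Note: only on the real line is sin bounded by [−1, 1].)

Omitted value: no value.


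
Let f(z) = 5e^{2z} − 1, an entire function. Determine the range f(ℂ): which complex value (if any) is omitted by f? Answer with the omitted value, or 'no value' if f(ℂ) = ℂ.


Little Picard bounds the complement of f(ℂ) to at most one point.
e^{2z} is never zero on ℂ, so 5·e^{2z} takes every value in ℂ ∖ {0}. Adding -1 shifts the range to ℂ ∖ {-1}. Thus f omits exactly the value -1.

Omitted value: -1.


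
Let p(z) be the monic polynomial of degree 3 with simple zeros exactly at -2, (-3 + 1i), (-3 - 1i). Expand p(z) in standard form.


The polynomial is p(z) = ∏_{α ∈ S} (z − α), where S = {-2, (-3 + 1i), (-3 - 1i)}.
Expanding the product yields: p(z) = z^3 + 8·z^2 + 22·z + 20.
Note conjugate pairs combine to real quadratics: (z − (-3+1i))(z − (-3−1i)) = z² + 6z + 10.
The resulting polynomial has degree 3 and real coefficients as required.

p(z) = z^3 + 8·z^2 + 22·z + 20.


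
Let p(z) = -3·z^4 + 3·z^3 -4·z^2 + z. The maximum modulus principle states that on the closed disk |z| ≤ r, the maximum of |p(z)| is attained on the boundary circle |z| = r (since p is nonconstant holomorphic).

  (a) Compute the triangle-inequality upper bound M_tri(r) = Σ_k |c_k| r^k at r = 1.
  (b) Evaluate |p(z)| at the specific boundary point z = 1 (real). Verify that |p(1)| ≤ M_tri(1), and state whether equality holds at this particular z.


Coefficients: c_0 = 0, c_1 = 1, c_2 = -4, c_3 = 3, c_4 = -3. Radius r = 1.
Part (a). Triangle bound: M_tri(r) = Σ_k |c_k| r^k
  = |0|·1^0 + |1|·1^1 + |-4|·1^2 + |3|·1^3 + |-3|·1^4
  = 0 + 1 + 4 + 3 + 3 = 11.
This bounds M(r) := max_{|z|=r} |p(z)| from above; equality holds iff all terms c_k z^k can be made to align in phase at a single z on |z|=r.
Part (b). At z = 1 (real, on the circle |z| = r):
  p(1) = (0)·1^0 + (1)·1^1 + (-4)·1^2 + (3)·1^3 + (-3)·1^4 = -3.
  |p(1)| = 3.
Check: |p(1)| = 3 ≤ 11 = M_tri(1). ✓ Equality does not hold at z = 1 (the coefficients have mixed signs, so the terms do not all align in phase there).

M_tri(1) = 11; |p(1)| = 3; equality at z=1: no.


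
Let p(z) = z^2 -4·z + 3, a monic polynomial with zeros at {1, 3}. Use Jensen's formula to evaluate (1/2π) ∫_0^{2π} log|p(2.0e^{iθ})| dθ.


Zeros: 1, 3; r = 2.0.
Inside |z| < r: 1. Outside (|z| ≥ r): 3.
p(0) = 3, so log|p(0)| = log(3) = 1.0986.
Apply Jensen: I(r) = log|p(0)| + Σ_k log(r/|z_k|), summed over zeros inside |z| < r.
  log(r/|z_k|) for z_k = 1: log(2.0/1) = 0.6931
  Outside zeros (3) contribute nothing to the Jensen sum.
Sum over inside zeros: 0.6931.
I(r) = log|p(0)| + (inside sum) = 1.0986 + 0.6931 = 1.7918.
Note: since some zeros are outside |z| ≤ r, the simplified n·log(r) form does NOT apply — only the inside zeros contribute.

I(r) ≈ 1.7918.


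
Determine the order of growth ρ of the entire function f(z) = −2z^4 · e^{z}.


M(r) = max_{|z|=r} |-2|·|z|^4·|e^{z}| = 2·r^4 · e^{1r^1} (the factors attain their maxima compatibly on |z|=r). Then log M(r) = log 2 + 4·log r + 1r^1, dominated by the last term, so log log M(r) ~ 1·log r. The polynomial factor -2z^4 contributes only a log r term and does not affect the order. ρ = 1.
Therefore ρ = 1.

Order ρ = 1.


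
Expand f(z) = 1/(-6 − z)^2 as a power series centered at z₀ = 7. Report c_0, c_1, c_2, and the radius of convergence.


Let w = z − z₀, so z = z₀ + w.
Then -6 − z = -6 − (z₀ + w) = (-6 − z₀) − w = -13 − w.
f(z) = 1/(-13 − w)^2 = (1/(-13)^2) · (1 − w/(-13))^{−2}.
By the binomial series (1−u)^{−2} = Σ_{n≥0} C(n+1, 1) u^n for |u|<1, with u = w/(-13):
  c_n = C(n+1, 1) / (-13)^(n+2).
  c_0 = 1/(-13)^2 = 1/169.
  c_1 = 2/(-13)^3 = -2/2197.
  c_2 = 3/(-13)^4 = 3/28561.
The series is valid for |w/d| < 1, i.e. |z − z₀| < |d|.
Radius of convergence: R = |-6 − z₀| = |-13| = 13 (distance from z₀ to the singularity z = -6).

c_0 = 1/169, c_1 = -2/2197, c_2 = 3/28561; R = 13.


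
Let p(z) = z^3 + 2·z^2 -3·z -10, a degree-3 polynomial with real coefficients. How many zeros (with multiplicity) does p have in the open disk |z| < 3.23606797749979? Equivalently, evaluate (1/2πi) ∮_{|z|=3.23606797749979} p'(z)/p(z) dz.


The zeros of p are: 2, (-2 + 1i), (-2 - 1i).
Their magnitudes are: 2, 2.236, 2.236.
Zeros with |z| < R = 3.23606797749979: 2, (-2 + 1i), (-2 - 1i).
Count = 3.
By the argument principle, (1/2πi) ∮_{|z|=R} p'(z)/p(z) dz equals exactly this count.

Number of zeros inside |z| < 3.23606797749979: 3.


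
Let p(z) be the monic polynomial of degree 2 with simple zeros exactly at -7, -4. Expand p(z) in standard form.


The polynomial is p(z) = ∏_{α ∈ S} (z − α), where S = {-7, -4}.
Expanding the product yields: p(z) = z^2 + 11·z + 28.
The resulting polynomial has degree 2 and real coefficients as required.

p(z) = z^2 + 11·z + 28.


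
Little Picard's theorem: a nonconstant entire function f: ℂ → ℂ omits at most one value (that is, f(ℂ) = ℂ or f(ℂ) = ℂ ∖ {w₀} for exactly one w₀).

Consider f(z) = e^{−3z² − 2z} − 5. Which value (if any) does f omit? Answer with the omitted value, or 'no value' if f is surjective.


Little Picard bounds the complement of f(ℂ) to at most one point.
The exponent g(z) = −3z² − 2z is a nonconstant polynomial, hence surjective onto ℂ. So e^{g(z)} takes every value in {e^w : w ∈ ℂ} = ℂ ∖ {0}. Adding -5 shifts the range to ℂ ∖ {-5}. f omits exactly -5.

Omitted value: -5.


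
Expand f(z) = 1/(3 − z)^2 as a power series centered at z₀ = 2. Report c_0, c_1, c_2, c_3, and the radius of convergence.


Let w = z − z₀, so z = z₀ + w.
Then 3 − z = 3 − (z₀ + w) = (3 − z₀) − w = 1 − w.
f(z) = 1/(1 − w)^2 = (1/(1)^2) · (1 − w/(1))^{−2}.
By the binomial series (1−u)^{−2} = Σ_{n≥0} C(n+1, 1) u^n for |u|<1, with u = w/(1):
  c_n = C(n+1, 1) / (1)^(n+2).
  c_0 = 1/(1)^2 = 1.
  c_1 = 2/(1)^3 = 2.
  c_2 = 3/(1)^4 = 3.
  c_3 = 4/(1)^5 = 4.
The series is valid for |w/d| < 1, i.e. |z − z₀| < |d|.
Radius of convergence: R = |3 − z₀| = |1| = 1 (distance from z₀ to the singularity z = 3).

c_0 = 1, c_1 = 2, c_2 = 3, c_3 = 4; R = 1.


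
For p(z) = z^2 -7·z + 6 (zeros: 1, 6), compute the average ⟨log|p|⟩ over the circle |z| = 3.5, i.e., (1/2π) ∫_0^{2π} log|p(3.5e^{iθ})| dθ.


Zeros: 1, 6; r = 3.5.
Inside |z| < r: 1. Outside (|z| ≥ r): 6.
p(0) = 6, so log|p(0)| = log(6) = 1.7918.
Apply Jensen: I(r) = log|p(0)| + Σ_k log(r/|z_k|), summed over zeros inside |z| < r.
  log(r/|z_k|) for z_k = 1: log(3.5/1) = 1.2528
  Outside zeros (6) contribute nothing to the Jensen sum.
Sum over inside zeros: 1.2528.
I(r) = log|p(0)| + (inside sum) = 1.7918 + 1.2528 = 3.0445.
Note: since some zeros are outside |z| ≤ r, the simplified n·log(r) form does NOT apply — only the inside zeros contribute.

I(r) ≈ 3.0445.


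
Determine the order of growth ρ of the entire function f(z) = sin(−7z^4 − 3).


Write sin(w) = (e^{iw} ± e^{−iw})/(2 or 2i), so |sin(w)| ≤ e^{|w|}. With w = −7z^4 − 3, |w| ≤ 7r^4 + 3 on |z|=r, giving M(r) ≤ e^{7r^4 + 3} and ρ ≤ 4. For the lower bound, choose z on |z|=r with -7z^4 purely imaginary of modulus 7r^4; then |sin(−7z^4 − 3)| grows like e^{7r^4}/2, so ρ ≥ 4. Hence ρ = 4.
Therefore ρ = 4.

Order ρ = 4.


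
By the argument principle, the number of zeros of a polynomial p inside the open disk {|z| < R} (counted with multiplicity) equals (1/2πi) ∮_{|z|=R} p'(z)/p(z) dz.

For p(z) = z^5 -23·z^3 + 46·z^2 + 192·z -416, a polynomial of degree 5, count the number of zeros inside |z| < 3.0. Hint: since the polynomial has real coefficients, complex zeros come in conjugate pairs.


The zeros of p are: 2, -4, -4, (3 + 2i), (3 - 2i).
Their magnitudes are: 2, 4, 4, 3.606, 3.606.
Zeros with |z| < R = 3.0: 2.
Count = 1.
By the argument principle, (1/2πi) ∮_{|z|=R} p'(z)/p(z) dz equals exactly this count.

Number of zeros inside |z| < 3.0: 1.


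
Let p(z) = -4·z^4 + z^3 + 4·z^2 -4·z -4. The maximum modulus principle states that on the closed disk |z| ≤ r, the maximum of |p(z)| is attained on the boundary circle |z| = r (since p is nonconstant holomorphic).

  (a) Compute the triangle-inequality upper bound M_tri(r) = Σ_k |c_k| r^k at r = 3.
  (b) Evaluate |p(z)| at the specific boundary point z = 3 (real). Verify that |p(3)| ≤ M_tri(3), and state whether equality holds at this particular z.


Coefficients: c_0 = -4, c_1 = -4, c_2 = 4, c_3 = 1, c_4 = -4. Radius r = 3.
Part (a). Triangle bound: M_tri(r) = Σ_k |c_k| r^k
  = |-4|·3^0 + |-4|·3^1 + |4|·3^2 + |1|·3^3 + |-4|·3^4
  = 4 + 12 + 36 + 27 + 324 = 403.
This bounds M(r) := max_{|z|=r} |p(z)| from above; equality holds iff all terms c_k z^k can be made to align in phase at a single z on |z|=r.
Part (b). At z = 3 (real, on the circle |z| = r):
  p(3) = (-4)·3^0 + (-4)·3^1 + (4)·3^2 + (1)·3^3 + (-4)·3^4 = -277.
  |p(3)| = 277.
Check: |p(3)| = 277 ≤ 403 = M_tri(3). ✓ Equality does not hold at z = 3 (the coefficients have mixed signs, so the terms do not all align in phase there).

M_tri(3) = 403; |p(3)| = 277; equality at z=3: no.


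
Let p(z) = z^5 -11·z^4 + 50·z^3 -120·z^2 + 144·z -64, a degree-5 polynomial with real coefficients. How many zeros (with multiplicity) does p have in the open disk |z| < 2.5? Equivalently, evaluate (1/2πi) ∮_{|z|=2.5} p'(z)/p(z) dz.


The zeros of p are: (2 + 2i), (2 - 2i), 4, 2, 1.
Their magnitudes are: 2.828, 2.828, 4, 2, 1.
Zeros with |z| < R = 2.5: 2, 1.
Count = 2.
By the argument principle, (1/2πi) ∮_{|z|=R} p'(z)/p(z) dz equals exactly this count.

Number of zeros inside |z| < 2.5: 2.


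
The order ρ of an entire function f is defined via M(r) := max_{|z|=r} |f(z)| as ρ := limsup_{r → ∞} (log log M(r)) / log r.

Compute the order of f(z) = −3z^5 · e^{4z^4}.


M(r) = max_{|z|=r} |-3|·|z|^5·|e^{4z^4}| = 3·r^5 · e^{4r^4} (the factors attain their maxima compatibly on |z|=r). Then log M(r) = log 3 + 5·log r + 4r^4, dominated by the last term, so log log M(r) ~ 4·log r. The polynomial factor -3z^5 contributes only a log r term and does not affect the order. ρ = 4.
Therefore ρ = 4.

Order ρ = 4.


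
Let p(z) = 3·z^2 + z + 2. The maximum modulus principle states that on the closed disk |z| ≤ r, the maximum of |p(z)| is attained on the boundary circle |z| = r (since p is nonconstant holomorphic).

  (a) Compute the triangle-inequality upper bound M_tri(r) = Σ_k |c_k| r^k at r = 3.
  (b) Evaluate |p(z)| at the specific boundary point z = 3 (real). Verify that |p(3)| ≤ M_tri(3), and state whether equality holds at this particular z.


Coefficients: c_0 = 2, c_1 = 1, c_2 = 3. Radius r = 3.
Part (a). Triangle bound: M_tri(r) = Σ_k |c_k| r^k
  = |2|·3^0 + |1|·3^1 + |3|·3^2
  = 2 + 3 + 27 = 32.
This bounds M(r) := max_{|z|=r} |p(z)| from above; equality holds iff all terms c_k z^k can be made to align in phase at a single z on |z|=r.
Part (b). At z = 3 (real, on the circle |z| = r):
  p(3) = (2)·3^0 + (1)·3^1 + (3)·3^2 = 32.
  |p(3)| = 32.
Since all nonzero coefficients share the same sign, |p(3)| = 32 = M_tri(3); the triangle bound is attained at z = 3, so in fact M(r) = 32.

M_tri(3) = 32; |p(3)| = 32; equality at z=3: yes.


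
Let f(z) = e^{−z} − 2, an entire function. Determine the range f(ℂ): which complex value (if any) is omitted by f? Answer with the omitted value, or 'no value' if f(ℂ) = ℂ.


Little Picard bounds the complement of f(ℂ) to at most one point.
e^{−z} is never zero on ℂ, so 1·e^{−z} takes every value in ℂ ∖ {0}. Adding -2 shifts the range to ℂ ∖ {-2}. Thus f omits exactly the value -2.

Omitted value: -2.


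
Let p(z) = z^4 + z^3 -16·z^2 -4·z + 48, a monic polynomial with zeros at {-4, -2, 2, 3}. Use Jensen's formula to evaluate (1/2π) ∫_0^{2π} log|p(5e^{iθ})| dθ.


Zeros: -4, -2, 2, 3; r = 5.
Inside |z| < r: -4, -2, 2, 3. Outside (|z| ≥ r): ∅.
p(0) = 48, so log|p(0)| = log(48) = 3.8712.
Apply Jensen: I(r) = log|p(0)| + Σ_k log(r/|z_k|), summed over zeros inside |z| < r.
  log(r/|z_k|) for z_k = -4: log(5/4) = 0.2231
  log(r/|z_k|) for z_k = -2: log(5/2) = 0.9163
  log(r/|z_k|) for z_k = 2: log(5/2) = 0.9163
  log(r/|z_k|) for z_k = 3: log(5/3) = 0.5108
Sum over inside zeros: 2.5666.
I(r) = log|p(0)| + (inside sum) = 3.8712 + 2.5666 = 6.4378.
Closed form (all zeros inside, monic): I(r) = n·log(r) = 4·log(5) = 6.4378. ✓

I(r) ≈ 6.4378.


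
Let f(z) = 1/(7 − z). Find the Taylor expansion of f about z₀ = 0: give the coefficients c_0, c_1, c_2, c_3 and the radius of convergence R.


Let w = z − z₀, so z = z₀ + w.
Then 7 − z = 7 − (z₀ + w) = (7 − z₀) − w = 7 − w.
f(z) = 1/(7 − w) = (1/(7)) · 1/(1 − w/(7)) = Σ_{n≥0} w^n / (7)^(n+1).
So c_n = 1/(7)^(n+1):
  c_0 = 1/(7)^1 = 1/7.
  c_1 = 1/(7)^2 = 1/49.
  c_2 = 1/(7)^3 = 1/343.
  c_3 = 1/(7)^4 = 1/2401.
The series is valid for |w/d| < 1, i.e. |z − z₀| < |d|.
Radius of convergence: R = |7 − z₀| = |7| = 7 (distance from z₀ to the singularity z = 7).

c_0 = 1/7, c_1 = 1/49, c_2 = 1/343, c_3 = 1/2401; R = 7.


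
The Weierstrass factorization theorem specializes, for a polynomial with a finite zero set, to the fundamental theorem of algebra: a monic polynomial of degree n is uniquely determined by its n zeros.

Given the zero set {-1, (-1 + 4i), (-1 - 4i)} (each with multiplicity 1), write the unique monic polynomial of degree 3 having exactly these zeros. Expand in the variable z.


The polynomial is p(z) = ∏_{α ∈ S} (z − α), where S = {-1, (-1 + 4i), (-1 - 4i)}.
Expanding the product yields: p(z) = z^3 + 3·z^2 + 19·z + 17.
Note conjugate pairs combine to real quadratics: (z − (-1+4i))(z − (-1−4i)) = z² + 2z + 17.
The resulting polynomial has degree 3 and real coefficients as required.

p(z) = z^3 + 3·z^2 + 19·z + 17.


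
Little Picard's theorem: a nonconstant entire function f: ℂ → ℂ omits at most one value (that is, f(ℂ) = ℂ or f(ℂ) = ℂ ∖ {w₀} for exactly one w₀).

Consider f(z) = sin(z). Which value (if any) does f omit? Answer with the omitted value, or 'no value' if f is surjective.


Little Picard bounds the complement of f(ℂ) to at most one point.
sin is entire and surjective onto ℂ: for every w ∈ ℂ, sin(ζ) = w has a solution ζ ∈ ℂ (e.g., via the complex inverse arcsin). With ζ = z this gives z = ζ/(1). Then 1·sin(z) takes every value in 1·ℂ = ℂ, and adding 0 is a bijection of ℂ. So f is surjective and omits no value. (Note: only on the real line is sin bounded by [−1, 1].)

Omitted value: no value.


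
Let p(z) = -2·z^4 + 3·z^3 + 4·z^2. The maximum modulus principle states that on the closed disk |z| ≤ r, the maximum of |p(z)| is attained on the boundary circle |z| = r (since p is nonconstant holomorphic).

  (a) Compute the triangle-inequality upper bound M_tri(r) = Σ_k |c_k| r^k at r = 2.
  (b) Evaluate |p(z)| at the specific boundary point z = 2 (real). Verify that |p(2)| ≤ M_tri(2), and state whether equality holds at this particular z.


Coefficients: c_0 = 0, c_1 = 0, c_2 = 4, c_3 = 3, c_4 = -2. Radius r = 2.
Part (a). Triangle bound: M_tri(r) = Σ_k |c_k| r^k
  = |0|·2^0 + |0|·2^1 + |4|·2^2 + |3|·2^3 + |-2|·2^4
  = 0 + 0 + 16 + 24 + 32 = 72.
This bounds M(r) := max_{|z|=r} |p(z)| from above; equality holds iff all terms c_k z^k can be made to align in phase at a single z on |z|=r.
Part (b). At z = 2 (real, on the circle |z| = r):
  p(2) = (0)·2^0 + (0)·2^1 + (4)·2^2 + (3)·2^3 + (-2)·2^4 = 8.
  |p(2)| = 8.
Check: |p(2)| = 8 ≤ 72 = M_tri(2). ✓ Equality does not hold at z = 2 (the coefficients have mixed signs, so the terms do not all align in phase there).

M_tri(2) = 72; |p(2)| = 8; equality at z=2: no.


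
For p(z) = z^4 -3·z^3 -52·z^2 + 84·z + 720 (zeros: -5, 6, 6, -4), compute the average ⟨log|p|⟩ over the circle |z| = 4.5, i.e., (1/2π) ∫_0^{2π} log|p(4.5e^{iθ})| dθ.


Zeros: -5, -4, 6, 6; r = 4.5.
Inside |z| < r: -4. Outside (|z| ≥ r): -5, 6, 6.
p(0) = 720, so log|p(0)| = log(720) = 6.5793.
Apply Jensen: I(r) = log|p(0)| + Σ_k log(r/|z_k|), summed over zeros inside |z| < r.
  log(r/|z_k|) for z_k = -4: log(4.5/4) = 0.1178
  Outside zeros (-5, 6, 6) contribute nothing to the Jensen sum.
Sum over inside zeros: 0.1178.
I(r) = log|p(0)| + (inside sum) = 6.5793 + 0.1178 = 6.6970.
Note: since some zeros are outside |z| ≤ r, the simplified n·log(r) form does NOT apply — only the inside zeros contribute.

I(r) ≈ 6.6970.
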